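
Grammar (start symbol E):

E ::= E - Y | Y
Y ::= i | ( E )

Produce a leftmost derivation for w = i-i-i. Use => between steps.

E=>E-Y=>E-Y-Y=>Y-Y-Y=>i-Y-Y=>i-i-Y=>i-i-i

E => E-Y   [E ::= E - Y]
E-Y => E-Y-Y   [E ::= E - Y]
E-Y-Y => Y-Y-Y   [E ::= Y]
Y-Y-Y => i-Y-Y   [Y ::= i]
i-Y-Y => i-i-Y   [Y ::= i]
i-i-Y => i-i-i   [Y ::= i]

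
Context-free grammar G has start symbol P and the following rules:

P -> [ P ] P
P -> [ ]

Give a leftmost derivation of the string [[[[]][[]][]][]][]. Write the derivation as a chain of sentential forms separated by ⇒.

P ⇒ [P]P ⇒ [[P]P]P ⇒ [[[P]P]P]P ⇒ [[[[]]P]P]P ⇒ [[[[]][P]P]P]P ⇒ [[[[]][[]]P]P]P ⇒ [[[[]][[]][]]P]P ⇒ [[[[]][[]][]][]]P ⇒ [[[[]][[]][]][]][]

P ⇒ [P]P   [P -> [ P ] P]
[P]P ⇒ [[P]P]P   [P -> [ P ] P]
[[P]P]P ⇒ [[[P]P]P]P   [P -> [ P ] P]
[[[P]P]P]P ⇒ [[[[]]P]P]P   [P -> [ ]]
[[[[]]P]P]P ⇒ [[[[]][P]P]P]P   [P -> [ P ] P]
[[[[]][P]P]P]P ⇒ [[[[]][[]]P]P]P   [P -> [ ]]
[[[[]][[]]P]P]P ⇒ [[[[]][[]][]]P]P   [P -> [ ]]
[[[[]][[]][]]P]P ⇒ [[[[]][[]][]][]]P   [P -> [ ]]
[[[[]][[]][]][]]P ⇒ [[[[]][[]][]][]][]   [P -> [ ]]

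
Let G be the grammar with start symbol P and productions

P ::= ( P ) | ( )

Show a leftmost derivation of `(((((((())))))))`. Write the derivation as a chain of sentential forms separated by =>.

P => (P) => ((P)) => (((P))) => ((((P)))) => (((((P))))) => ((((((P)))))) => (((((((P))))))) => (((((((())))))))

P => (P)   [P ::= ( P )]
(P) => ((P))   [P ::= ( P )]
((P)) => (((P)))   [P ::= ( P )]
(((P))) => ((((P))))   [P ::= ( P )]
((((P)))) => (((((P)))))   [P ::= ( P )]
(((((P))))) => ((((((P))))))   [P ::= ( P )]
((((((P)))))) => (((((((P)))))))   [P ::= ( P )]
(((((((P))))))) => (((((((())))))))   [P ::= ( )]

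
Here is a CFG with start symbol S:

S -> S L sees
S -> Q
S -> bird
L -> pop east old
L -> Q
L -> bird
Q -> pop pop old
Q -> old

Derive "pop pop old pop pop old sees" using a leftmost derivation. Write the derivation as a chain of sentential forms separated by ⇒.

S ⇒ S L sees   [S -> S L sees]
S L sees ⇒ Q L sees   [S -> Q]
Q L sees ⇒ pop pop old L sees   [Q -> pop pop old]
pop pop old L sees ⇒ pop pop old Q sees   [L -> Q]
pop pop old Q sees ⇒ pop pop old pop pop old sees   [Q -> pop pop old]

S ⇒ S L sees ⇒ Q L sees ⇒ pop pop old L sees ⇒ pop pop old Q sees ⇒ pop pop old pop pop old sees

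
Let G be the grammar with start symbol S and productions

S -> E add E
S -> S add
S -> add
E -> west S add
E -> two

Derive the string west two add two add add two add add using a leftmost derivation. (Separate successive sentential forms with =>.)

S => S add   [S -> S add]
S add => S add add   [S -> S add]
S add add => E add E add add   [S -> E add E]
E add E add add => west S add add E add add   [E -> west S add]
west S add add E add add => west E add E add add E add add   [S -> E add E]
west E add E add add E add add => west two add E add add E add add   [E -> two]
west two add E add add E add add => west two add two add add E add add   [E -> two]
west two add two add add E add add => west two add two add add two add add   [E -> two]

S => S add => S add add => E add E add add => west S add add E add add => west E add E add add E add add => west two add E add add E add add => west two add two add add E add add => west two add two add add two add add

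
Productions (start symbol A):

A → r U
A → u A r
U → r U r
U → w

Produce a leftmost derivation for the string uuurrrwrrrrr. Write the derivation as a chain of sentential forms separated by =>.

A => uAr => uuArr => uuuArrr => uuurUrrr => uuurrUrrrr => uuurrrUrrrrr => uuurrrwrrrrr

A => uAr   [A → u A r]
uAr => uuArr   [A → u A r]
uuArr => uuuArrr   [A → u A r]
uuuArrr => uuurUrrr   [A → r U]
uuurUrrr => uuurrUrrrr   [U → r U r]
uuurrUrrrr => uuurrrUrrrrr   [U → r U r]
uuurrrUrrrrr => uuurrrwrrrrr   [U → w]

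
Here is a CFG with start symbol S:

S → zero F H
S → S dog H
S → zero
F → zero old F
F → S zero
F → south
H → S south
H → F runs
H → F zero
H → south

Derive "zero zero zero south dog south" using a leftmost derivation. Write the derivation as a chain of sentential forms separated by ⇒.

S ⇒ S dog H ⇒ zero F H dog H ⇒ zero S zero H dog H ⇒ zero zero zero H dog H ⇒ zero zero zero south dog H ⇒ zero zero zero south dog south

S ⇒ S dog H   [S → S dog H]
S dog H ⇒ zero F H dog H   [S → zero F H]
zero F H dog H ⇒ zero S zero H dog H   [F → S zero]
zero S zero H dog H ⇒ zero zero zero H dog H   [S → zero]
zero zero zero H dog H ⇒ zero zero zero south dog H   [H → south]
zero zero zero south dog H ⇒ zero zero zero south dog south   [H → south]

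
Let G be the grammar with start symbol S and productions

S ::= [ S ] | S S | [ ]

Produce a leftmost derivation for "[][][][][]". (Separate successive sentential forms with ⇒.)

S ⇒ SS ⇒ []S ⇒ []SS ⇒ []SSS ⇒ []SSSS ⇒ [][]SSS ⇒ [][][]SS ⇒ [][][][]S ⇒ [][][][][]

S ⇒ SS   [S ::= S S]
SS ⇒ []S   [S ::= [ ]]
[]S ⇒ []SS   [S ::= S S]
[]SS ⇒ []SSS   [S ::= S S]
[]SSS ⇒ []SSSS   [S ::= S S]
[]SSSS ⇒ [][]SSS   [S ::= [ ]]
[][]SSS ⇒ [][][]SS   [S ::= [ ]]
[][][]SS ⇒ [][][][]S   [S ::= [ ]]
[][][][]S ⇒ [][][][][]   [S ::= [ ]]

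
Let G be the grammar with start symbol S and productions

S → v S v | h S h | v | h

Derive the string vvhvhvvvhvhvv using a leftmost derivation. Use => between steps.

S => vSv => vvSvv => vvhShvv => vvhvSvhvv => vvhvhShvhvv => vvhvhvSvhvhvv => vvhvhvvvhvhvv

S => vSv   [S → v S v]
vSv => vvSvv   [S → v S v]
vvSvv => vvhShvv   [S → h S h]
vvhShvv => vvhvSvhvv   [S → v S v]
vvhvSvhvv => vvhvhShvhvv   [S → h S h]
vvhvhShvhvv => vvhvhvSvhvhvv   [S → v S v]
vvhvhvSvhvhvv => vvhvhvvvhvhvv   [S → v]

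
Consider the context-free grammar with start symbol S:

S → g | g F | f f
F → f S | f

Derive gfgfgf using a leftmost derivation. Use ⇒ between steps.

S ⇒ gF ⇒ gfS ⇒ gfgF ⇒ gfgfS ⇒ gfgfgF ⇒ gfgfgf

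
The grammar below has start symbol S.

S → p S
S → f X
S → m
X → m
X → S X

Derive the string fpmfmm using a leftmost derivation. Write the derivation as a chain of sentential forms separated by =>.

S => fX => fSX => fpSX => fpmX => fpmSX => fpmfXX => fpmfmX => fpmfmm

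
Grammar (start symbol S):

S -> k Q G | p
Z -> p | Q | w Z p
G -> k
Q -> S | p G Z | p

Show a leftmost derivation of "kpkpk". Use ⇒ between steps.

S ⇒ kQG ⇒ kpGZG ⇒ kpkZG ⇒ kpkpG ⇒ kpkpk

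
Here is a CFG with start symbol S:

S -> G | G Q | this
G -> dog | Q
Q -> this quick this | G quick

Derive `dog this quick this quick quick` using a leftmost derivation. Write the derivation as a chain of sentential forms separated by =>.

S => G Q => dog Q => dog G quick => dog Q quick => dog G quick quick => dog Q quick quick => dog this quick this quick quick

S => G Q   [S -> G Q]
G Q => dog Q   [G -> dog]
dog Q => dog G quick   [Q -> G quick]
dog G quick => dog Q quick   [G -> Q]
dog Q quick => dog G quick quick   [Q -> G quick]
dog G quick quick => dog Q quick quick   [G -> Q]
dog Q quick quick => dog this quick this quick quick   [Q -> this quick this]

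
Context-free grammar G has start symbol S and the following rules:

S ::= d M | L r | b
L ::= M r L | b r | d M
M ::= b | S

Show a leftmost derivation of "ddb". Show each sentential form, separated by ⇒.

S ⇒ dM   [S ::= d M]
dM ⇒ dS   [M ::= S]
dS ⇒ ddM   [S ::= d M]
ddM ⇒ ddS   [M ::= S]
ddS ⇒ ddb   [S ::= b]

S ⇒ dM ⇒ dS ⇒ ddM ⇒ ddS ⇒ ddb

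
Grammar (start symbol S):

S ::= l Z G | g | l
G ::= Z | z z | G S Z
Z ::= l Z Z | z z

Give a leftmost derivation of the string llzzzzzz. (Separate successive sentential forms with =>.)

S => lZG => llZZG => llzzZG => llzzzzG => llzzzzZ => llzzzzzz

S => lZG   [S ::= l Z G]
lZG => llZZG   [Z ::= l Z Z]
llZZG => llzzZG   [Z ::= z z]
llzzZG => llzzzzG   [Z ::= z z]
llzzzzG => llzzzzZ   [G ::= Z]
llzzzzZ => llzzzzzz   [Z ::= z z]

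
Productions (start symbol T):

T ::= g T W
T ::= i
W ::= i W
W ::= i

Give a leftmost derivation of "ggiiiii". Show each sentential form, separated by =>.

T => gTW   [T ::= g T W]
gTW => ggTWW   [T ::= g T W]
ggTWW => ggiWW   [T ::= i]
ggiWW => ggiiWW   [W ::= i W]
ggiiWW => ggiiiWW   [W ::= i W]
ggiiiWW => ggiiiiW   [W ::= i]
ggiiiiW => ggiiiii   [W ::= i]

T=>gTW=>ggTWW=>ggiWW=>ggiiWW=>ggiiiWW=>ggiiiiW=>ggiiiii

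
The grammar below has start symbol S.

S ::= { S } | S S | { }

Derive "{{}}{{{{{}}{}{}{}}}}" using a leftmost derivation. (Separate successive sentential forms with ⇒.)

S ⇒ SS ⇒ {S}S ⇒ {{}}S ⇒ {{}}{S} ⇒ {{}}{{S}} ⇒ {{}}{{{S}}} ⇒ {{}}{{{SS}}} ⇒ {{}}{{{SSS}}} ⇒ {{}}{{{SSSS}}} ⇒ {{}}{{{{S}SSS}}} ⇒ {{}}{{{{{}}SSS}}} ⇒ {{}}{{{{{}}{}SS}}} ⇒ {{}}{{{{{}}{}{}S}}} ⇒ {{}}{{{{{}}{}{}{}}}}

S ⇒ SS   [S ::= S S]
SS ⇒ {S}S   [S ::= { S }]
{S}S ⇒ {{}}S   [S ::= { }]
{{}}S ⇒ {{}}{S}   [S ::= { S }]
{{}}{S} ⇒ {{}}{{S}}   [S ::= { S }]
{{}}{{S}} ⇒ {{}}{{{S}}}   [S ::= { S }]
{{}}{{{S}}} ⇒ {{}}{{{SS}}}   [S ::= S S]
{{}}{{{SS}}} ⇒ {{}}{{{SSS}}}   [S ::= S S]
{{}}{{{SSS}}} ⇒ {{}}{{{SSSS}}}   [S ::= S S]
{{}}{{{SSSS}}} ⇒ {{}}{{{{S}SSS}}}   [S ::= { S }]
{{}}{{{{S}SSS}}} ⇒ {{}}{{{{{}}SSS}}}   [S ::= { }]
{{}}{{{{{}}SSS}}} ⇒ {{}}{{{{{}}{}SS}}}   [S ::= { }]
{{}}{{{{{}}{}SS}}} ⇒ {{}}{{{{{}}{}{}S}}}   [S ::= { }]
{{}}{{{{{}}{}{}S}}} ⇒ {{}}{{{{{}}{}{}{}}}}   [S ::= { }]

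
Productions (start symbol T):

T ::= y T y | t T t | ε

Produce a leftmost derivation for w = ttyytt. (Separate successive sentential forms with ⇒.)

T ⇒ tTt   [T ::= t T t]
tTt ⇒ ttTtt   [T ::= t T t]
ttTtt ⇒ ttyTytt   [T ::= y T y]
ttyTytt ⇒ ttyytt   [T ::= ε]

T ⇒ tTt ⇒ ttTtt ⇒ ttyTytt ⇒ ttyytt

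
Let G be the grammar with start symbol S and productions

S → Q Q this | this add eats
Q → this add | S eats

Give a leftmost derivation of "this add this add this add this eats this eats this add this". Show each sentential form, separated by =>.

S => Q Q this   [S → Q Q this]
Q Q this => S eats Q this   [Q → S eats]
S eats Q this => Q Q this eats Q this   [S → Q Q this]
Q Q this eats Q this => this add Q this eats Q this   [Q → this add]
this add Q this eats Q this => this add S eats this eats Q this   [Q → S eats]
this add S eats this eats Q this => this add Q Q this eats this eats Q this   [S → Q Q this]
this add Q Q this eats this eats Q this => this add this add Q this eats this eats Q this   [Q → this add]
this add this add Q this eats this eats Q this => this add this add this add this eats this eats Q this   [Q → this add]
this add this add this add this eats this eats Q this => this add this add this add this eats this eats this add this   [Q → this add]

S => Q Q this => S eats Q this => Q Q this eats Q this => this add Q this eats Q this => this add S eats this eats Q this => this add Q Q this eats this eats Q this => this add this add Q this eats this eats Q this => this add this add this add this eats this eats Q this => this add this add this add this eats this eats this add this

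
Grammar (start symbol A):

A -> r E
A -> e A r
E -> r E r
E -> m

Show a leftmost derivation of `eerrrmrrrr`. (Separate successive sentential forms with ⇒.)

A⇒eAr⇒eeArr⇒eerErr⇒eerrErrr⇒eerrrErrrr⇒eerrrmrrrr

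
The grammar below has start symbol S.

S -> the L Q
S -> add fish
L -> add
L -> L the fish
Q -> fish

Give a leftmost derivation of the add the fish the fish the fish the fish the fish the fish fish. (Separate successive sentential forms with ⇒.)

S ⇒ the L Q   [S -> the L Q]
the L Q ⇒ the L the fish Q   [L -> L the fish]
the L the fish Q ⇒ the L the fish the fish Q   [L -> L the fish]
the L the fish the fish Q ⇒ the L the fish the fish the fish Q   [L -> L the fish]
the L the fish the fish the fish Q ⇒ the L the fish the fish the fish the fish Q   [L -> L the fish]
the L the fish the fish the fish the fish Q ⇒ the L the fish the fish the fish the fish the fish Q   [L -> L the fish]
the L the fish the fish the fish the fish the fish Q ⇒ the L the fish the fish the fish the fish the fish the fish Q   [L -> L the fish]
the L the fish the fish the fish the fish the fish the fish Q ⇒ the add the fish the fish the fish the fish the fish the fish Q   [L -> add]
the add the fish the fish the fish the fish the fish the fish Q ⇒ the add the fish the fish the fish the fish the fish the fish fish   [Q -> fish]

S ⇒ the L Q ⇒ the L the fish Q ⇒ the L the fish the fish Q ⇒ the L the fish the fish the fish Q ⇒ the L the fish the fish the fish the fish Q ⇒ the L the fish the fish the fish the fish the fish Q ⇒ the L the fish the fish the fish the fish the fish the fish Q ⇒ the add the fish the fish the fish the fish the fish the fish Q ⇒ the add the fish the fish the fish the fish the fish the fish fish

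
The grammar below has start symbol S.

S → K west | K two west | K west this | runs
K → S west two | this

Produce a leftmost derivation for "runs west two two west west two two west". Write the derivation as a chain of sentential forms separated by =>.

S => K two west   [S → K two west]
K two west => S west two two west   [K → S west two]
S west two two west => K two west west two two west   [S → K two west]
K two west west two two west => S west two two west west two two west   [K → S west two]
S west two two west west two two west => runs west two two west west two two west   [S → runs]

S => K two west => S west two two west => K two west west two two west => S west two two west west two two west => runs west two two west west two two west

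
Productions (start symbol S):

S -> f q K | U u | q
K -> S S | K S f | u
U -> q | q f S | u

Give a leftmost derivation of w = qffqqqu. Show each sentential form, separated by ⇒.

S ⇒ Uu   [S -> U u]
Uu ⇒ qfSu   [U -> q f S]
qfSu ⇒ qffqKu   [S -> f q K]
qffqKu ⇒ qffqSSu   [K -> S S]
qffqSSu ⇒ qffqqSu   [S -> q]
qffqqSu ⇒ qffqqqu   [S -> q]

S ⇒ Uu ⇒ qfSu ⇒ qffqKu ⇒ qffqSSu ⇒ qffqqSu ⇒ qffqqqu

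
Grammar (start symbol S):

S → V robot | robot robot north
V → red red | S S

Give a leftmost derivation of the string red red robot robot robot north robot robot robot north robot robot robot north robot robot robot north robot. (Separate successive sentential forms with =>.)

S => V robot => S S robot => V robot S robot => S S robot S robot => V robot S robot S robot => S S robot S robot S robot => V robot S robot S robot S robot => S S robot S robot S robot S robot => V robot S robot S robot S robot S robot => red red robot S robot S robot S robot S robot => red red robot robot robot north robot S robot S robot S robot => red red robot robot robot north robot robot robot north robot S robot S robot => red red robot robot robot north robot robot robot north robot robot robot north robot S robot => red red robot robot robot north robot robot robot north robot robot robot north robot robot robot north robot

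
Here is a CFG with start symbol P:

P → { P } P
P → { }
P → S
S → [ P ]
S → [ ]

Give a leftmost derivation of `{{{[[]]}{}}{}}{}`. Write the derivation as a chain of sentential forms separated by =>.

P => {P}P   [P → { P } P]
{P}P => {{P}P}P   [P → { P } P]
{{P}P}P => {{{P}P}P}P   [P → { P } P]
{{{P}P}P}P => {{{S}P}P}P   [P → S]
{{{S}P}P}P => {{{[P]}P}P}P   [S → [ P ]]
{{{[P]}P}P}P => {{{[S]}P}P}P   [P → S]
{{{[S]}P}P}P => {{{[[]]}P}P}P   [S → [ ]]
{{{[[]]}P}P}P => {{{[[]]}{}}P}P   [P → { }]
{{{[[]]}{}}P}P => {{{[[]]}{}}{}}P   [P → { }]
{{{[[]]}{}}{}}P => {{{[[]]}{}}{}}{}   [P → { }]

P => {P}P => {{P}P}P => {{{P}P}P}P => {{{S}P}P}P => {{{[P]}P}P}P => {{{[S]}P}P}P => {{{[[]]}P}P}P => {{{[[]]}{}}P}P => {{{[[]]}{}}{}}P => {{{[[]]}{}}{}}{}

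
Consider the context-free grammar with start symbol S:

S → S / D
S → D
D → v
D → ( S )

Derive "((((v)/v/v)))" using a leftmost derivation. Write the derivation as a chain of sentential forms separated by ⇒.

S⇒D⇒(S)⇒(D)⇒((S))⇒((D))⇒(((S)))⇒(((S/D)))⇒(((S/D/D)))⇒(((D/D/D)))⇒((((S)/D/D)))⇒((((D)/D/D)))⇒((((v)/D/D)))⇒((((v)/v/D)))⇒((((v)/v/v)))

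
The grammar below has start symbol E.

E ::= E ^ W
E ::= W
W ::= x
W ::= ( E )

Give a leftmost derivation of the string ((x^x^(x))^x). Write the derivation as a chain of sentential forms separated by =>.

E => W   [E ::= W]
W => (E)   [W ::= ( E )]
(E) => (E^W)   [E ::= E ^ W]
(E^W) => (W^W)   [E ::= W]
(W^W) => ((E)^W)   [W ::= ( E )]
((E)^W) => ((E^W)^W)   [E ::= E ^ W]
((E^W)^W) => ((E^W^W)^W)   [E ::= E ^ W]
((E^W^W)^W) => ((W^W^W)^W)   [E ::= W]
((W^W^W)^W) => ((x^W^W)^W)   [W ::= x]
((x^W^W)^W) => ((x^x^W)^W)   [W ::= x]
((x^x^W)^W) => ((x^x^(E))^W)   [W ::= ( E )]
((x^x^(E))^W) => ((x^x^(W))^W)   [E ::= W]
((x^x^(W))^W) => ((x^x^(x))^W)   [W ::= x]
((x^x^(x))^W) => ((x^x^(x))^x)   [W ::= x]

E => W => (E) => (E^W) => (W^W) => ((E)^W) => ((E^W)^W) => ((E^W^W)^W) => ((W^W^W)^W) => ((x^W^W)^W) => ((x^x^W)^W) => ((x^x^(E))^W) => ((x^x^(W))^W) => ((x^x^(x))^W) => ((x^x^(x))^x)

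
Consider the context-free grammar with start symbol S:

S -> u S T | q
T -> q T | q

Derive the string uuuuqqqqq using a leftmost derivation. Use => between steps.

S => uST   [S -> u S T]
uST => uuSTT   [S -> u S T]
uuSTT => uuuSTTT   [S -> u S T]
uuuSTTT => uuuuSTTTT   [S -> u S T]
uuuuSTTTT => uuuuqTTTT   [S -> q]
uuuuqTTTT => uuuuqqTTT   [T -> q]
uuuuqqTTT => uuuuqqqTT   [T -> q]
uuuuqqqTT => uuuuqqqqT   [T -> q]
uuuuqqqqT => uuuuqqqqq   [T -> q]

S => uST => uuSTT => uuuSTTT => uuuuSTTTT => uuuuqTTTT => uuuuqqTTT => uuuuqqqTT => uuuuqqqqT => uuuuqqqqq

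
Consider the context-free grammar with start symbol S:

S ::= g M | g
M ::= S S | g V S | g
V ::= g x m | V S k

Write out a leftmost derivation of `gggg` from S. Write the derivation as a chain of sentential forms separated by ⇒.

S⇒gM⇒gSS⇒ggMS⇒gggS⇒gggg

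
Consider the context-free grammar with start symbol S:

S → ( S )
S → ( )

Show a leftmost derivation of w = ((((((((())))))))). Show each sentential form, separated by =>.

S=>(S)=>((S))=>(((S)))=>((((S))))=>(((((S)))))=>((((((S))))))=>(((((((S)))))))=>((((((((S))))))))=>((((((((()))))))))

S => (S)   [S → ( S )]
(S) => ((S))   [S → ( S )]
((S)) => (((S)))   [S → ( S )]
(((S))) => ((((S))))   [S → ( S )]
((((S)))) => (((((S)))))   [S → ( S )]
(((((S))))) => ((((((S))))))   [S → ( S )]
((((((S)))))) => (((((((S)))))))   [S → ( S )]
(((((((S))))))) => ((((((((S))))))))   [S → ( S )]
((((((((S)))))))) => ((((((((()))))))))   [S → ( )]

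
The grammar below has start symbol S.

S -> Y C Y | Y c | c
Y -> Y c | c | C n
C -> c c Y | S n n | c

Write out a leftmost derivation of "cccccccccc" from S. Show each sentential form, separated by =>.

S => YCY => YcCY => YccCY => YcccCY => YccccCY => cccccCY => cccccccYY => cccccccYcY => cccccccccY => cccccccccc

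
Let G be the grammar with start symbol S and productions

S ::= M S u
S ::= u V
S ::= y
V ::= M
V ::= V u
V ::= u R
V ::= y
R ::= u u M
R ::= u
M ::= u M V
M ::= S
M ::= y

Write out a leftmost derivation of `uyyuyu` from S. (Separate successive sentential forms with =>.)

S => MSu => uMVSu => uSVSu => uyVSu => uyVuSu => uyMuSu => uySuSu => uyyuSu => uyyuyu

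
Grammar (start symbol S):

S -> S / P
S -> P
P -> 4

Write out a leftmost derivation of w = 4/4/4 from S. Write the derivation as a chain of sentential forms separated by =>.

S => S/P   [S -> S / P]
S/P => S/P/P   [S -> S / P]
S/P/P => P/P/P   [S -> P]
P/P/P => 4/P/P   [P -> 4]
4/P/P => 4/4/P   [P -> 4]
4/4/P => 4/4/4   [P -> 4]

S=>S/P=>S/P/P=>P/P/P=>4/P/P=>4/4/P=>4/4/4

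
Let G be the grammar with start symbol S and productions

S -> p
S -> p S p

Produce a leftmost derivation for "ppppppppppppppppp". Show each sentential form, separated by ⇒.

S ⇒ pSp ⇒ ppSpp ⇒ pppSppp ⇒ ppppSpppp ⇒ pppppSppppp ⇒ ppppppSpppppp ⇒ pppppppSppppppp ⇒ ppppppppSpppppppp ⇒ ppppppppppppppppp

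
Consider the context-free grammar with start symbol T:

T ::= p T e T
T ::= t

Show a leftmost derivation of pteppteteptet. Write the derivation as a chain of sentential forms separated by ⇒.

T ⇒ pTeT   [T ::= p T e T]
pTeT ⇒ pteT   [T ::= t]
pteT ⇒ ptepTeT   [T ::= p T e T]
ptepTeT ⇒ pteppTeTeT   [T ::= p T e T]
pteppTeTeT ⇒ pteppteTeT   [T ::= t]
pteppteTeT ⇒ pteppteteT   [T ::= t]
pteppteteT ⇒ ptepptetepTeT   [T ::= p T e T]
ptepptetepTeT ⇒ ptepptetepteT   [T ::= t]
ptepptetepteT ⇒ pteppteteptet   [T ::= t]

T⇒pTeT⇒pteT⇒ptepTeT⇒pteppTeTeT⇒pteppteTeT⇒pteppteteT⇒ptepptetepTeT⇒ptepptetepteT⇒pteppteteptet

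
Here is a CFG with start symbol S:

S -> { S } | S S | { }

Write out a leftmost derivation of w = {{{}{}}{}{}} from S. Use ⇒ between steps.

S ⇒ {S} ⇒ {SS} ⇒ {SSS} ⇒ {{S}SS} ⇒ {{SS}SS} ⇒ {{{}S}SS} ⇒ {{{}{}}SS} ⇒ {{{}{}}{}S} ⇒ {{{}{}}{}{}}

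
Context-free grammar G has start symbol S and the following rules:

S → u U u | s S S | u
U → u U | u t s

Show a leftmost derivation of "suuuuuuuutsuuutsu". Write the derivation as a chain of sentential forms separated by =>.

S => sSS   [S → s S S]
sSS => suUuS   [S → u U u]
suUuS => suuUuS   [U → u U]
suuUuS => suuuUuS   [U → u U]
suuuUuS => suuuuUuS   [U → u U]
suuuuUuS => suuuuuUuS   [U → u U]
suuuuuUuS => suuuuuuUuS   [U → u U]
suuuuuuUuS => suuuuuuuUuS   [U → u U]
suuuuuuuUuS => suuuuuuuutsuS   [U → u t s]
suuuuuuuutsuS => suuuuuuuutsuuUu   [S → u U u]
suuuuuuuutsuuUu => suuuuuuuutsuuutsu   [U → u t s]

S => sSS => suUuS => suuUuS => suuuUuS => suuuuUuS => suuuuuUuS => suuuuuuUuS => suuuuuuuUuS => suuuuuuuutsuS => suuuuuuuutsuuUu => suuuuuuuutsuuutsu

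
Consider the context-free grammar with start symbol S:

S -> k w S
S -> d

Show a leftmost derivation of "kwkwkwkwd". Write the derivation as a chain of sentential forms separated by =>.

S => kwS   [S -> k w S]
kwS => kwkwS   [S -> k w S]
kwkwS => kwkwkwS   [S -> k w S]
kwkwkwS => kwkwkwkwS   [S -> k w S]
kwkwkwkwS => kwkwkwkwd   [S -> d]

S => kwS => kwkwS => kwkwkwS => kwkwkwkwS => kwkwkwkwd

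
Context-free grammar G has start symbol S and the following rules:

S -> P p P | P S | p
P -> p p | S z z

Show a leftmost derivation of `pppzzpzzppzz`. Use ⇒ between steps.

S⇒PpP⇒SzzpP⇒PSzzpP⇒ppSzzpP⇒ppPSzzpP⇒ppSzzSzzpP⇒pppzzSzzpP⇒pppzzpzzpP⇒pppzzpzzpSzz⇒pppzzpzzppzz

S ⇒ PpP   [S -> P p P]
PpP ⇒ SzzpP   [P -> S z z]
SzzpP ⇒ PSzzpP   [S -> P S]
PSzzpP ⇒ ppSzzpP   [P -> p p]
ppSzzpP ⇒ ppPSzzpP   [S -> P S]
ppPSzzpP ⇒ ppSzzSzzpP   [P -> S z z]
ppSzzSzzpP ⇒ pppzzSzzpP   [S -> p]
pppzzSzzpP ⇒ pppzzpzzpP   [S -> p]
pppzzpzzpP ⇒ pppzzpzzpSzz   [P -> S z z]
pppzzpzzpSzz ⇒ pppzzpzzppzz   [S -> p]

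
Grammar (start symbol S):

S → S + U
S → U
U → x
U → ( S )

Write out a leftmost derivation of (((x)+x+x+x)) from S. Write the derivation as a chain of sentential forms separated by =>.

S => U   [S → U]
U => (S)   [U → ( S )]
(S) => (U)   [S → U]
(U) => ((S))   [U → ( S )]
((S)) => ((S+U))   [S → S + U]
((S+U)) => ((S+U+U))   [S → S + U]
((S+U+U)) => ((S+U+U+U))   [S → S + U]
((S+U+U+U)) => ((U+U+U+U))   [S → U]
((U+U+U+U)) => (((S)+U+U+U))   [U → ( S )]
(((S)+U+U+U)) => (((U)+U+U+U))   [S → U]
(((U)+U+U+U)) => (((x)+U+U+U))   [U → x]
(((x)+U+U+U)) => (((x)+x+U+U))   [U → x]
(((x)+x+U+U)) => (((x)+x+x+U))   [U → x]
(((x)+x+x+U)) => (((x)+x+x+x))   [U → x]

S => U => (S) => (U) => ((S)) => ((S+U)) => ((S+U+U)) => ((S+U+U+U)) => ((U+U+U+U)) => (((S)+U+U+U)) => (((U)+U+U+U)) => (((x)+U+U+U)) => (((x)+x+U+U)) => (((x)+x+x+U)) => (((x)+x+x+x))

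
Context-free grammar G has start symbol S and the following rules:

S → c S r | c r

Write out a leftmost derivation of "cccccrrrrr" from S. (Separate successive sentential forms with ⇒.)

S ⇒ cSr   [S → c S r]
cSr ⇒ ccSrr   [S → c S r]
ccSrr ⇒ cccSrrr   [S → c S r]
cccSrrr ⇒ ccccSrrrr   [S → c S r]
ccccSrrrr ⇒ cccccrrrrr   [S → c r]

S⇒cSr⇒ccSrr⇒cccSrrr⇒ccccSrrrr⇒cccccrrrrr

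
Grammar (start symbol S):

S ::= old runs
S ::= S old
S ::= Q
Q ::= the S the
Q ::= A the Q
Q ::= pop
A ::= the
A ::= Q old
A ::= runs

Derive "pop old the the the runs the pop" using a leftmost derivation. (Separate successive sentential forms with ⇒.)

S ⇒ Q ⇒ A the Q ⇒ Q old the Q ⇒ pop old the Q ⇒ pop old the A the Q ⇒ pop old the the the Q ⇒ pop old the the the A the Q ⇒ pop old the the the runs the Q ⇒ pop old the the the runs the pop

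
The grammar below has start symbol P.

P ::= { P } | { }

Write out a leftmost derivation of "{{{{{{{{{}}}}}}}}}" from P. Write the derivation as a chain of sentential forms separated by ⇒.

P ⇒ {P} ⇒ {{P}} ⇒ {{{P}}} ⇒ {{{{P}}}} ⇒ {{{{{P}}}}} ⇒ {{{{{{P}}}}}} ⇒ {{{{{{{P}}}}}}} ⇒ {{{{{{{{P}}}}}}}} ⇒ {{{{{{{{{}}}}}}}}}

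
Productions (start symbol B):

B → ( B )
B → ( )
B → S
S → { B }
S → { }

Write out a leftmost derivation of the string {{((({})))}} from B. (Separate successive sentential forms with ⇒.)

B⇒S⇒{B}⇒{S}⇒{{B}}⇒{{(B)}}⇒{{((B))}}⇒{{(((B)))}}⇒{{(((S)))}}⇒{{((({})))}}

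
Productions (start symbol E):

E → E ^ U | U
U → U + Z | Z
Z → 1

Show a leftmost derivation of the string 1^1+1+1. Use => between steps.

E => E^U   [E → E ^ U]
E^U => U^U   [E → U]
U^U => Z^U   [U → Z]
Z^U => 1^U   [Z → 1]
1^U => 1^U+Z   [U → U + Z]
1^U+Z => 1^U+Z+Z   [U → U + Z]
1^U+Z+Z => 1^Z+Z+Z   [U → Z]
1^Z+Z+Z => 1^1+Z+Z   [Z → 1]
1^1+Z+Z => 1^1+1+Z   [Z → 1]
1^1+1+Z => 1^1+1+1   [Z → 1]

E => E^U => U^U => Z^U => 1^U => 1^U+Z => 1^U+Z+Z => 1^Z+Z+Z => 1^1+Z+Z => 1^1+1+Z => 1^1+1+1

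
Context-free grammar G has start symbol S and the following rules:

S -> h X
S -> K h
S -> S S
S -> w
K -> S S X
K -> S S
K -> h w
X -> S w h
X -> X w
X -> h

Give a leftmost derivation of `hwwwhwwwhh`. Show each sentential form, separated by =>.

S => Kh   [S -> K h]
Kh => SSXh   [K -> S S X]
SSXh => hXSXh   [S -> h X]
hXSXh => hXwSXh   [X -> X w]
hXwSXh => hXwwSXh   [X -> X w]
hXwwSXh => hSwhwwSXh   [X -> S w h]
hSwhwwSXh => hSSwhwwSXh   [S -> S S]
hSSwhwwSXh => hwSwhwwSXh   [S -> w]
hwSwhwwSXh => hwwwhwwSXh   [S -> w]
hwwwhwwSXh => hwwwhwwwXh   [S -> w]
hwwwhwwwXh => hwwwhwwwhh   [X -> h]

S => Kh => SSXh => hXSXh => hXwSXh => hXwwSXh => hSwhwwSXh => hSSwhwwSXh => hwSwhwwSXh => hwwwhwwSXh => hwwwhwwwXh => hwwwhwwwhh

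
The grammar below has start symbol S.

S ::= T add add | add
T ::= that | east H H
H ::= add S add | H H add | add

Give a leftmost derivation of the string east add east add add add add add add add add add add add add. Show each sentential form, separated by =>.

S => T add add   [S ::= T add add]
T add add => east H H add add   [T ::= east H H]
east H H add add => east H H add H add add   [H ::= H H add]
east H H add H add add => east H H add H add H add add   [H ::= H H add]
east H H add H add H add add => east add S add H add H add H add add   [H ::= add S add]
east add S add H add H add H add add => east add T add add add H add H add H add add   [S ::= T add add]
east add T add add add H add H add H add add => east add east H H add add add H add H add H add add   [T ::= east H H]
east add east H H add add add H add H add H add add => east add east add H add add add H add H add H add add   [H ::= add]
east add east add H add add add H add H add H add add => east add east add add add add add H add H add H add add   [H ::= add]
east add east add add add add add H add H add H add add => east add east add add add add add add add H add H add add   [H ::= add]
east add east add add add add add add add H add H add add => east add east add add add add add add add add add H add add   [H ::= add]
east add east add add add add add add add add add H add add => east add east add add add add add add add add add add add add   [H ::= add]

S => T add add => east H H add add => east H H add H add add => east H H add H add H add add => east add S add H add H add H add add => east add T add add add H add H add H add add => east add east H H add add add H add H add H add add => east add east add H add add add H add H add H add add => east add east add add add add add H add H add H add add => east add east add add add add add add add H add H add add => east add east add add add add add add add add add H add add => east add east add add add add add add add add add add add add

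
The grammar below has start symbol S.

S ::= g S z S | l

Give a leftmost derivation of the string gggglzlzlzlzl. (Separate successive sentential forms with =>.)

S => gSzS   [S ::= g S z S]
gSzS => ggSzSzS   [S ::= g S z S]
ggSzSzS => gggSzSzSzS   [S ::= g S z S]
gggSzSzSzS => ggggSzSzSzSzS   [S ::= g S z S]
ggggSzSzSzSzS => gggglzSzSzSzS   [S ::= l]
gggglzSzSzSzS => gggglzlzSzSzS   [S ::= l]
gggglzlzSzSzS => gggglzlzlzSzS   [S ::= l]
gggglzlzlzSzS => gggglzlzlzlzS   [S ::= l]
gggglzlzlzlzS => gggglzlzlzlzl   [S ::= l]

S=>gSzS=>ggSzSzS=>gggSzSzSzS=>ggggSzSzSzSzS=>gggglzSzSzSzS=>gggglzlzSzSzS=>gggglzlzlzSzS=>gggglzlzlzlzS=>gggglzlzlzlzl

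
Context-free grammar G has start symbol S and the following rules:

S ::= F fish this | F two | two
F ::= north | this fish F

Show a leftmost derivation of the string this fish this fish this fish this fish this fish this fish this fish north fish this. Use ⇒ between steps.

S ⇒ F fish this   [S ::= F fish this]
F fish this ⇒ this fish F fish this   [F ::= this fish F]
this fish F fish this ⇒ this fish this fish F fish this   [F ::= this fish F]
this fish this fish F fish this ⇒ this fish this fish this fish F fish this   [F ::= this fish F]
this fish this fish this fish F fish this ⇒ this fish this fish this fish this fish F fish this   [F ::= this fish F]
this fish this fish this fish this fish F fish this ⇒ this fish this fish this fish this fish this fish F fish this   [F ::= this fish F]
this fish this fish this fish this fish this fish F fish this ⇒ this fish this fish this fish this fish this fish this fish F fish this   [F ::= this fish F]
this fish this fish this fish this fish this fish this fish F fish this ⇒ this fish this fish this fish this fish this fish this fish this fish F fish this   [F ::= this fish F]
this fish this fish this fish this fish this fish this fish this fish F fish this ⇒ this fish this fish this fish this fish this fish this fish this fish north fish this   [F ::= north]

S ⇒ F fish this ⇒ this fish F fish this ⇒ this fish this fish F fish this ⇒ this fish this fish this fish F fish this ⇒ this fish this fish this fish this fish F fish this ⇒ this fish this fish this fish this fish this fish F fish this ⇒ this fish this fish this fish this fish this fish this fish F fish this ⇒ this fish this fish this fish this fish this fish this fish this fish F fish this ⇒ this fish this fish this fish this fish this fish this fish this fish north fish this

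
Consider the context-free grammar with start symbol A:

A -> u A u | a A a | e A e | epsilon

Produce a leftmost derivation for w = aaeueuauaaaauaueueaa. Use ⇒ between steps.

A ⇒ aAa   [A -> a A a]
aAa ⇒ aaAaa   [A -> a A a]
aaAaa ⇒ aaeAeaa   [A -> e A e]
aaeAeaa ⇒ aaeuAueaa   [A -> u A u]
aaeuAueaa ⇒ aaeueAeueaa   [A -> e A e]
aaeueAeueaa ⇒ aaeueuAueueaa   [A -> u A u]
aaeueuAueueaa ⇒ aaeueuaAaueueaa   [A -> a A a]
aaeueuaAaueueaa ⇒ aaeueuauAuaueueaa   [A -> u A u]
aaeueuauAuaueueaa ⇒ aaeueuauaAauaueueaa   [A -> a A a]
aaeueuauaAauaueueaa ⇒ aaeueuauaaAaauaueueaa   [A -> a A a]
aaeueuauaaAaauaueueaa ⇒ aaeueuauaaaauaueueaa   [A -> epsilon]

A⇒aAa⇒aaAaa⇒aaeAeaa⇒aaeuAueaa⇒aaeueAeueaa⇒aaeueuAueueaa⇒aaeueuaAaueueaa⇒aaeueuauAuaueueaa⇒aaeueuauaAauaueueaa⇒aaeueuauaaAaauaueueaa⇒aaeueuauaaaauaueueaa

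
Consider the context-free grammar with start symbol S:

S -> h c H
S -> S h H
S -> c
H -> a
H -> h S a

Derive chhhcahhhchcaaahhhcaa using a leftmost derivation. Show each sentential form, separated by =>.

S=>ShH=>ShHhH=>chHhH=>chhSahH=>chhShHahH=>chhhcHhHahH=>chhhcahHahH=>chhhcahhSaahH=>chhhcahhhcHaahH=>chhhcahhhchSaaahH=>chhhcahhhchcaaahH=>chhhcahhhchcaaahhSa=>chhhcahhhchcaaahhhcHa=>chhhcahhhchcaaahhhcaa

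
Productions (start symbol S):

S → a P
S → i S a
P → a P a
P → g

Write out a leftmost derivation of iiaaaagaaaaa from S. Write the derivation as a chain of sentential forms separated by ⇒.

S ⇒ iSa   [S → i S a]
iSa ⇒ iiSaa   [S → i S a]
iiSaa ⇒ iiaPaa   [S → a P]
iiaPaa ⇒ iiaaPaaa   [P → a P a]
iiaaPaaa ⇒ iiaaaPaaaa   [P → a P a]
iiaaaPaaaa ⇒ iiaaaaPaaaaa   [P → a P a]
iiaaaaPaaaaa ⇒ iiaaaagaaaaa   [P → g]

S ⇒ iSa ⇒ iiSaa ⇒ iiaPaa ⇒ iiaaPaaa ⇒ iiaaaPaaaa ⇒ iiaaaaPaaaaa ⇒ iiaaaagaaaaa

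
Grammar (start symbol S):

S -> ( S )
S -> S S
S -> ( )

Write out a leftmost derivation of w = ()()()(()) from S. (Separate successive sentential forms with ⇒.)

S ⇒ SS ⇒ SSS ⇒ SSSS ⇒ ()SSS ⇒ ()()SS ⇒ ()()()S ⇒ ()()()(S) ⇒ ()()()(())

S ⇒ SS   [S -> S S]
SS ⇒ SSS   [S -> S S]
SSS ⇒ SSSS   [S -> S S]
SSSS ⇒ ()SSS   [S -> ( )]
()SSS ⇒ ()()SS   [S -> ( )]
()()SS ⇒ ()()()S   [S -> ( )]
()()()S ⇒ ()()()(S)   [S -> ( S )]
()()()(S) ⇒ ()()()(())   [S -> ( )]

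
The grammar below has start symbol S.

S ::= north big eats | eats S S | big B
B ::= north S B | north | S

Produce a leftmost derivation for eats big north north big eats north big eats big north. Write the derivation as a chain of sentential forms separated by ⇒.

S ⇒ eats S S ⇒ eats big B S ⇒ eats big north S B S ⇒ eats big north north big eats B S ⇒ eats big north north big eats S S ⇒ eats big north north big eats north big eats S ⇒ eats big north north big eats north big eats big B ⇒ eats big north north big eats north big eats big north

S ⇒ eats S S   [S ::= eats S S]
eats S S ⇒ eats big B S   [S ::= big B]
eats big B S ⇒ eats big north S B S   [B ::= north S B]
eats big north S B S ⇒ eats big north north big eats B S   [S ::= north big eats]
eats big north north big eats B S ⇒ eats big north north big eats S S   [B ::= S]
eats big north north big eats S S ⇒ eats big north north big eats north big eats S   [S ::= north big eats]
eats big north north big eats north big eats S ⇒ eats big north north big eats north big eats big B   [S ::= big B]
eats big north north big eats north big eats big B ⇒ eats big north north big eats north big eats big north   [B ::= north]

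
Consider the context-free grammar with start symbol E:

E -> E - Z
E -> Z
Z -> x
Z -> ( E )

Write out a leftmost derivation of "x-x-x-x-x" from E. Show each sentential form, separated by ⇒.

E ⇒ E-Z ⇒ E-Z-Z ⇒ E-Z-Z-Z ⇒ E-Z-Z-Z-Z ⇒ Z-Z-Z-Z-Z ⇒ x-Z-Z-Z-Z ⇒ x-x-Z-Z-Z ⇒ x-x-x-Z-Z ⇒ x-x-x-x-Z ⇒ x-x-x-x-x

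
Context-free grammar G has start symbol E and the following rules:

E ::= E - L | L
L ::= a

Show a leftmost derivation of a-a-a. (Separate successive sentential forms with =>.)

E => E-L   [E ::= E - L]
E-L => E-L-L   [E ::= E - L]
E-L-L => L-L-L   [E ::= L]
L-L-L => a-L-L   [L ::= a]
a-L-L => a-a-L   [L ::= a]
a-a-L => a-a-a   [L ::= a]

E=>E-L=>E-L-L=>L-L-L=>a-L-L=>a-a-L=>a-a-a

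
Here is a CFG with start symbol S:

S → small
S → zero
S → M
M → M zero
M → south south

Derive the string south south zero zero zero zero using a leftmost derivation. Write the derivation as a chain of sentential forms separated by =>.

S => M => M zero => M zero zero => M zero zero zero => M zero zero zero zero => south south zero zero zero zero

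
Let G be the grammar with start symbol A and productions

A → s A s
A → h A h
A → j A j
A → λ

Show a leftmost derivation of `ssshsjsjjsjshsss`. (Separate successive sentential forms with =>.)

A => sAs   [A → s A s]
sAs => ssAss   [A → s A s]
ssAss => sssAsss   [A → s A s]
sssAsss => ssshAhsss   [A → h A h]
ssshAhsss => ssshsAshsss   [A → s A s]
ssshsAshsss => ssshsjAjshsss   [A → j A j]
ssshsjAjshsss => ssshsjsAsjshsss   [A → s A s]
ssshsjsAsjshsss => ssshsjsjAjsjshsss   [A → j A j]
ssshsjsjAjsjshsss => ssshsjsjjsjshsss   [A → λ]

A => sAs => ssAss => sssAsss => ssshAhsss => ssshsAshsss => ssshsjAjshsss => ssshsjsAsjshsss => ssshsjsjAjsjshsss => ssshsjsjjsjshsss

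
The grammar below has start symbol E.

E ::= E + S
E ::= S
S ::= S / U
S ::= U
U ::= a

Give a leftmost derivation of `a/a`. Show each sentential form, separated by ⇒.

E ⇒ S ⇒ S/U ⇒ U/U ⇒ a/U ⇒ a/a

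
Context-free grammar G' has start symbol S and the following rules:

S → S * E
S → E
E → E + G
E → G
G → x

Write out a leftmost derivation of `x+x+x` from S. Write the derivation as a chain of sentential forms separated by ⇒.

S ⇒ E   [S → E]
E ⇒ E+G   [E → E + G]
E+G ⇒ E+G+G   [E → E + G]
E+G+G ⇒ G+G+G   [E → G]
G+G+G ⇒ x+G+G   [G → x]
x+G+G ⇒ x+x+G   [G → x]
x+x+G ⇒ x+x+x   [G → x]

S⇒E⇒E+G⇒E+G+G⇒G+G+G⇒x+G+G⇒x+x+G⇒x+x+x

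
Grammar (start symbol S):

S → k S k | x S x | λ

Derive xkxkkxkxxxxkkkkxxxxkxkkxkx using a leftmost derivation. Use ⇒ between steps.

S ⇒ xSx ⇒ xkSkx ⇒ xkxSxkx ⇒ xkxkSkxkx ⇒ xkxkkSkkxkx ⇒ xkxkkxSxkkxkx ⇒ xkxkkxkSkxkkxkx ⇒ xkxkkxkxSxkxkkxkx ⇒ xkxkkxkxxSxxkxkkxkx ⇒ xkxkkxkxxxSxxxkxkkxkx ⇒ xkxkkxkxxxxSxxxxkxkkxkx ⇒ xkxkkxkxxxxkSkxxxxkxkkxkx ⇒ xkxkkxkxxxxkkSkkxxxxkxkkxkx ⇒ xkxkkxkxxxxkkkkxxxxkxkkxkx

S ⇒ xSx   [S → x S x]
xSx ⇒ xkSkx   [S → k S k]
xkSkx ⇒ xkxSxkx   [S → x S x]
xkxSxkx ⇒ xkxkSkxkx   [S → k S k]
xkxkSkxkx ⇒ xkxkkSkkxkx   [S → k S k]
xkxkkSkkxkx ⇒ xkxkkxSxkkxkx   [S → x S x]
xkxkkxSxkkxkx ⇒ xkxkkxkSkxkkxkx   [S → k S k]
xkxkkxkSkxkkxkx ⇒ xkxkkxkxSxkxkkxkx   [S → x S x]
xkxkkxkxSxkxkkxkx ⇒ xkxkkxkxxSxxkxkkxkx   [S → x S x]
xkxkkxkxxSxxkxkkxkx ⇒ xkxkkxkxxxSxxxkxkkxkx   [S → x S x]
xkxkkxkxxxSxxxkxkkxkx ⇒ xkxkkxkxxxxSxxxxkxkkxkx   [S → x S x]
xkxkkxkxxxxSxxxxkxkkxkx ⇒ xkxkkxkxxxxkSkxxxxkxkkxkx   [S → k S k]
xkxkkxkxxxxkSkxxxxkxkkxkx ⇒ xkxkkxkxxxxkkSkkxxxxkxkkxkx   [S → k S k]
xkxkkxkxxxxkkSkkxxxxkxkkxkx ⇒ xkxkkxkxxxxkkkkxxxxkxkkxkx   [S → λ]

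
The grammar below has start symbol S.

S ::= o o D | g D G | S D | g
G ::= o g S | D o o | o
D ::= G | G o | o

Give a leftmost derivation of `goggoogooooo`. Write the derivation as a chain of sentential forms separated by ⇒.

S ⇒ gDG   [S ::= g D G]
gDG ⇒ gGoG   [D ::= G o]
gGoG ⇒ gogSoG   [G ::= o g S]
gogSoG ⇒ goggoG   [S ::= g]
goggoG ⇒ goggoDoo   [G ::= D o o]
goggoDoo ⇒ goggoGoo   [D ::= G]
goggoGoo ⇒ goggoogSoo   [G ::= o g S]
goggoogSoo ⇒ goggoogooDoo   [S ::= o o D]
goggoogooDoo ⇒ goggoogooooo   [D ::= o]

S ⇒ gDG ⇒ gGoG ⇒ gogSoG ⇒ goggoG ⇒ goggoDoo ⇒ goggoGoo ⇒ goggoogSoo ⇒ goggoogooDoo ⇒ goggoogooooo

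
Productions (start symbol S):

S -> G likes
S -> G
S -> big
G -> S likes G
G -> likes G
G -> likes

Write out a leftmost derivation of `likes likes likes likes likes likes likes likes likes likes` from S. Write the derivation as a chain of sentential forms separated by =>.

S => G likes   [S -> G likes]
G likes => likes G likes   [G -> likes G]
likes G likes => likes likes G likes   [G -> likes G]
likes likes G likes => likes likes S likes G likes   [G -> S likes G]
likes likes S likes G likes => likes likes G likes likes G likes   [S -> G likes]
likes likes G likes likes G likes => likes likes S likes G likes likes G likes   [G -> S likes G]
likes likes S likes G likes likes G likes => likes likes G likes G likes likes G likes   [S -> G]
likes likes G likes G likes likes G likes => likes likes likes G likes G likes likes G likes   [G -> likes G]
likes likes likes G likes G likes likes G likes => likes likes likes likes likes G likes likes G likes   [G -> likes]
likes likes likes likes likes G likes likes G likes => likes likes likes likes likes likes likes likes G likes   [G -> likes]
likes likes likes likes likes likes likes likes G likes => likes likes likes likes likes likes likes likes likes likes   [G -> likes]

S => G likes => likes G likes => likes likes G likes => likes likes S likes G likes => likes likes G likes likes G likes => likes likes S likes G likes likes G likes => likes likes G likes G likes likes G likes => likes likes likes G likes G likes likes G likes => likes likes likes likes likes G likes likes G likes => likes likes likes likes likes likes likes likes G likes => likes likes likes likes likes likes likes likes likes likes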